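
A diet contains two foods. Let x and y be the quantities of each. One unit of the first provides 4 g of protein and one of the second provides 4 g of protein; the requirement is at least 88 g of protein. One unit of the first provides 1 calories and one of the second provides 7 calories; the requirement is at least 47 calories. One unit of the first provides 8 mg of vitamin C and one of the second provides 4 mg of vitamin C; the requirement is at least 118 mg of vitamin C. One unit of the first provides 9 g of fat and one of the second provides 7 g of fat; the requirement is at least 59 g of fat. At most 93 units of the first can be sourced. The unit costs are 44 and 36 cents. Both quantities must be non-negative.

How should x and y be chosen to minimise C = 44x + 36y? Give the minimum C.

Extreme points and C = 44x + 36y:
  (0, 59/2) → C = 1062
  (47, 0) → C = 2068
  (93, 0) → C = 4092
  (107/6, 25/6) → C = 2804/3
  (15/2, 29/2) → C = 852
The feasible region is unbounded (it extends along (0, 1)), but C strictly increases along every unbounded feasible direction, so there is no improving ray and the minimum is attained at a vertex.

The binding constraints are 4x + 4y = 88 and 8x + 4y = 118.
Solving simultaneously gives x = 15/2, y = 29/2.

x = 15/2, y = 29/2, minimum C = 852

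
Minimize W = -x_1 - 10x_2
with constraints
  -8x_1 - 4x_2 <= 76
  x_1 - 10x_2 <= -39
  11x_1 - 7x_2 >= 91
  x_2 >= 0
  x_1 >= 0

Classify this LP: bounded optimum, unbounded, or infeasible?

From the feasible point (1183/103, 520/103), moving in the direction (10, 1) keeps every constraint satisfied while W decreases without bound.

unbounded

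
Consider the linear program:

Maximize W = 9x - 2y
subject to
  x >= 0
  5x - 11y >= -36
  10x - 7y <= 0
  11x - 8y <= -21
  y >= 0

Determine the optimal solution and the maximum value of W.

The binding constraints are 5x - 11y = -36 and 11x - 8y = -21.
Solving simultaneously gives x = 19/27, y = 97/27.

x = 19/27, y = 97/27, maximum W = -23/27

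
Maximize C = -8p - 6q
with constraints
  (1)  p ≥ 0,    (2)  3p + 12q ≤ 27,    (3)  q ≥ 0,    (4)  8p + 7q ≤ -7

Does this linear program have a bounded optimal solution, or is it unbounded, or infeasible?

infeasible

The boundaries p = 0 and 3p + 12q = 27 meet at (0, 9/4), but that point violates 8p + 7q ≤ -7. Every candidate vertex is excluded by some other constraint, so the feasible region is empty.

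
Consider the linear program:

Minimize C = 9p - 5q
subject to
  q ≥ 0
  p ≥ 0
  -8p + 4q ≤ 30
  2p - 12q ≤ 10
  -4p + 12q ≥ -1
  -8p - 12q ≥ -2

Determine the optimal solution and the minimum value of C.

Corner points and C = 9p - 5q:
  (0, 0) → C = 0
  (1/4, 0) → C = 9/4
  (0, 1/6) → C = -5/6

At the optimal vertex, p = 0 and -8p - 12q = -2.
Solving simultaneously gives p = 0, q = 1/6.

p = 0, q = 1/6, minimum C = -5/6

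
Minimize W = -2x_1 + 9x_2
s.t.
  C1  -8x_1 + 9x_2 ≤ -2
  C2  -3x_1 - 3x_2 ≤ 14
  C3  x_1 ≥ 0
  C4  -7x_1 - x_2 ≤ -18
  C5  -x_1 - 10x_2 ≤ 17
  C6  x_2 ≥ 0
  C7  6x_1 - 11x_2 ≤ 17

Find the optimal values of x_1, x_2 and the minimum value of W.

The feasible region is unbounded (it extends along (11, 6), (9, 8)), but W strictly increases along every unbounded feasible direction, so there is no improving ray and the minimum is attained at a vertex.

x_1 = 17/6, x_2 = 0, minimum W = -17/3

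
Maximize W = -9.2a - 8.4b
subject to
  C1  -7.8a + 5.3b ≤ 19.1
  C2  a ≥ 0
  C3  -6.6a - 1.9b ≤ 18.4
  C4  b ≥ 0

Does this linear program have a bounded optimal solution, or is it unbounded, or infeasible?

Vertices and W = -9.2a - 8.4b:
  (0, 191/53) → W = -8022/265
  (0, 0) → W = 0
The feasible region has finitely many vertices and no improving ray; the maximum is 0 at (0, 0).

bounded optimum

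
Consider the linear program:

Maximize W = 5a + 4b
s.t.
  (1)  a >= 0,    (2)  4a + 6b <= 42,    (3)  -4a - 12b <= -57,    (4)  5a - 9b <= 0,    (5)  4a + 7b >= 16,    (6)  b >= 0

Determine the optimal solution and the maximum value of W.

Vertices and W = 5a + 4b:
  (0, 7) → W = 28
  (0, 19/4) → W = 19
  (63/11, 35/11) → W = 455/11
  (171/32, 95/32) → W = 1235/32

The optimum lies where 4a + 6b = 42 and 5a - 9b = 0.
Solving simultaneously gives a = 63/11, b = 35/11.

a = 63/11, b = 35/11, maximum W = 455/11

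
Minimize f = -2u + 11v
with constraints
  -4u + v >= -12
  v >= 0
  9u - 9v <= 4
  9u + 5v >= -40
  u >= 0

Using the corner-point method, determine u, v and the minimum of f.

u = 4/9, v = 0, minimum f = -8/9

Feasible corners and f = -2u + 11v:
  (104/27, 92/27) → f = 268/9
  (4/9, 0) → f = -8/9
  (0, 0) → f = 0
The feasible region is unbounded (it extends along (0, 1), (1, 4)), but f strictly increases along every unbounded feasible direction, so there is no improving ray and the minimum is attained at a vertex.

The binding constraints are v = 0 and 9u - 9v = 4.
Solving simultaneously gives u = 4/9, v = 0.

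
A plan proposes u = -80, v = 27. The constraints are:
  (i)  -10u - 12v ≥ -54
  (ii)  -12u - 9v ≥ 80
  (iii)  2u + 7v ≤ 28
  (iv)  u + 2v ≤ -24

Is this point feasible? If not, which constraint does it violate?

not feasible — violates (iii)

Constraint (iii): 2u + 7v = 29, which is not ≤ 28. All other constraints are satisfied.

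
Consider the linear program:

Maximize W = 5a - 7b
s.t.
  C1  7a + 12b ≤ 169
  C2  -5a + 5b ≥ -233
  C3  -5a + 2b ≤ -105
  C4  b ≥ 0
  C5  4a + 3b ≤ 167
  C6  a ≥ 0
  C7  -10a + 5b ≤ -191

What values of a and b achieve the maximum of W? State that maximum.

a = 169/7, b = 0, maximum W = 845/7

Corner points and W = 5a - 7b:
  (799/37, 55/37) → W = 3610/37
  (169/7, 0) → W = 845/7
  (21, 0) → W = 105

The optimum lies where 7a + 12b = 169 and b = 0.
Solving simultaneously gives a = 169/7, b = 0.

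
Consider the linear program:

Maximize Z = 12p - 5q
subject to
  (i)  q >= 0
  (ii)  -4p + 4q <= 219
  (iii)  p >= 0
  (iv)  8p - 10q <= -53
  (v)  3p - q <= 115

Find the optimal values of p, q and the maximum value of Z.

Vertices and Z = 12p - 5q:
  (0, 219/4) → Z = -1095/4
  (679/8, 1117/8) → Z = 2563/8
  (0, 53/10) → Z = -53/2
  (1203/22, 1079/22) → Z = 9041/22

At the optimal vertex, 8p - 10q = -53 and 3p - q = 115.
Solving simultaneously gives p = 1203/22, q = 1079/22.

p = 1203/22, q = 1079/22, maximum Z = 9041/22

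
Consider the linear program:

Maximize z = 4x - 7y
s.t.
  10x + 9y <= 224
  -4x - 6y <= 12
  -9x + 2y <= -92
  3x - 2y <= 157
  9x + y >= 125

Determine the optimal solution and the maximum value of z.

x = 459/13, y = -332/13, maximum z = 320

Extreme points and z = 4x - 7y:
  (1861/47, -898/47) → z = 13730/47
  (901/71, 766/71) → z = -1758/71
  (459/13, -332/13) → z = 320
  (381/25, -304/25) → z = 3652/25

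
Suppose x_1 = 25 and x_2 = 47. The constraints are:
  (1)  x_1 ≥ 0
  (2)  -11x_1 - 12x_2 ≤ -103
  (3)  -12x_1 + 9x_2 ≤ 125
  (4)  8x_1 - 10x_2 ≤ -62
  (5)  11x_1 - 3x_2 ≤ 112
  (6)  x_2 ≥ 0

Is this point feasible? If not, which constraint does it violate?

not feasible — violates (5)

Constraint (5): 11x_1 - 3x_2 = 134, which is not ≤ 112. All other constraints are satisfied.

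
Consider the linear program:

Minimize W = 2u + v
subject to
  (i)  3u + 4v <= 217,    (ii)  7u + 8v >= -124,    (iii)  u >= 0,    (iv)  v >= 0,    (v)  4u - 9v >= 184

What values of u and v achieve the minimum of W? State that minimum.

u = 46, v = 0, minimum W = 92

Vertices and W = 2u + v:
  (217/3, 0) → W = 434/3
  (2689/43, 316/43) → W = 5694/43
  (46, 0) → W = 92

The optimum lies where v = 0 and 4u - 9v = 184.
Solving simultaneously gives u = 46, v = 0.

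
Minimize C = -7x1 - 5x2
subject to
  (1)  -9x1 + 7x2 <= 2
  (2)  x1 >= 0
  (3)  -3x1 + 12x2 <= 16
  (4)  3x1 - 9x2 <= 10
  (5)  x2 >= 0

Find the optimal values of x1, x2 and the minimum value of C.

x1 = 88/3, x2 = 26/3, minimum C = -746/3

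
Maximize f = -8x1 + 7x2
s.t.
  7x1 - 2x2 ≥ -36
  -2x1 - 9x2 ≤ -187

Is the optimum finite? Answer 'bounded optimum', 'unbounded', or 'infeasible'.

unbounded

From the feasible point (50/67, 1381/67), moving in the direction (2, 7) keeps every constraint satisfied while f increases without bound.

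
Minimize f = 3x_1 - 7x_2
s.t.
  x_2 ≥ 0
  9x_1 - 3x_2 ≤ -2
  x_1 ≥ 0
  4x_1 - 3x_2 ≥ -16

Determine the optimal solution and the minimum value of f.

x_1 = 14/5, x_2 = 136/15, minimum f = -826/15

Corner points and f = 3x_1 - 7x_2:
  (0, 2/3) → f = -14/3
  (14/5, 136/15) → f = -826/15
  (0, 16/3) → f = -112/3

At the optimal vertex, 9x_1 - 3x_2 = -2 and 4x_1 - 3x_2 = -16.
Solving simultaneously gives x_1 = 14/5, x_2 = 136/15.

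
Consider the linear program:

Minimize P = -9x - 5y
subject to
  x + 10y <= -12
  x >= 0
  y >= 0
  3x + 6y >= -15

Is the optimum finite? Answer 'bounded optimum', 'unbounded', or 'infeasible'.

infeasible

The boundaries x + 10y = -12 and x = 0 meet at (0, -6/5), but that point violates y ≥ 0. Every candidate vertex is excluded by some other constraint, so the feasible region is empty.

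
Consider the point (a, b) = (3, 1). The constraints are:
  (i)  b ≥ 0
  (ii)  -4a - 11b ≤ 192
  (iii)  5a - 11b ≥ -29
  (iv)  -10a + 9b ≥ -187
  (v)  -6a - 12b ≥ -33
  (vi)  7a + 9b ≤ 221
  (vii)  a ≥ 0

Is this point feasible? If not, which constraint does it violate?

(i): 1 ≥ 0 ✓
(ii): -23 ≤ 192 ✓
(iii): 4 ≥ -29 ✓
(iv): -21 ≥ -187 ✓
(v): -30 ≥ -33 ✓
(vi): 30 ≤ 221 ✓
(vii): 3 ≥ 0 ✓

feasible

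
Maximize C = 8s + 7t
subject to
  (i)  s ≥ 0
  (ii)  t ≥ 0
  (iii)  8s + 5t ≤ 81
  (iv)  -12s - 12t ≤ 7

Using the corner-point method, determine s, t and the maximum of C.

Feasible corners and C = 8s + 7t:
  (0, 0) → C = 0
  (0, 81/5) → C = 567/5
  (81/8, 0) → C = 81

The optimum lies where s = 0 and 8s + 5t = 81.
Solving simultaneously gives s = 0, t = 81/5.

s = 0, t = 81/5, maximum C = 567/5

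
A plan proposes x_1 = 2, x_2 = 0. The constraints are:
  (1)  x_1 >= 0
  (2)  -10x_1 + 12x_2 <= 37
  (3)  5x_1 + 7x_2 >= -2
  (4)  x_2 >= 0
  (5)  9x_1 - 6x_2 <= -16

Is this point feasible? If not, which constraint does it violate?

Constraint (5): 9x_1 - 6x_2 = 18, which is not ≤ -16. All other constraints are satisfied.

not feasible — violates (5)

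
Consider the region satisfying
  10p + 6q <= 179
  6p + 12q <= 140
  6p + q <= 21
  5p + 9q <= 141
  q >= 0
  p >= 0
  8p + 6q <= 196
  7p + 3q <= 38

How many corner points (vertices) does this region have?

Intersecting each pair of boundary lines and keeping only the points that satisfy every inequality leaves:
  (0, 35/3)
  (6/11, 376/33)
  (7/2, 0)
  (25/11, 81/11)
  (0, 0)

5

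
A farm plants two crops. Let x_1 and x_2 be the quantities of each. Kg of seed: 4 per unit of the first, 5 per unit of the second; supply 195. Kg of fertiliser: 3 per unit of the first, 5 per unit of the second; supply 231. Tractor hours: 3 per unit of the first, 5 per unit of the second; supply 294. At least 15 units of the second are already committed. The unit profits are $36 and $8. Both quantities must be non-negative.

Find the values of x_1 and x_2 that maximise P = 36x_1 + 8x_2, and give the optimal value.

x_1 = 30, x_2 = 15, maximum P = 1200

Extreme points and P = 36x_1 + 8x_2:
  (0, 39) → P = 312
  (0, 15) → P = 120
  (30, 15) → P = 1200

The optimum lies where 4x_1 + 5x_2 = 195 and x_2 = 15.
Solving simultaneously gives x_1 = 30, x_2 = 15.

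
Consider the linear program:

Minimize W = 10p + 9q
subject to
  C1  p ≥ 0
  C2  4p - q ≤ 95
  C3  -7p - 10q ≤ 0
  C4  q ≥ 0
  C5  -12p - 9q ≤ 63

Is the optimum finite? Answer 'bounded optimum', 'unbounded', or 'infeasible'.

bounded optimum

Vertices and W = 10p + 9q:
  (0, 0) → W = 0
  (95/4, 0) → W = 475/2
The feasible region has finitely many vertices and no improving ray; the minimum is 0 at (0, 0).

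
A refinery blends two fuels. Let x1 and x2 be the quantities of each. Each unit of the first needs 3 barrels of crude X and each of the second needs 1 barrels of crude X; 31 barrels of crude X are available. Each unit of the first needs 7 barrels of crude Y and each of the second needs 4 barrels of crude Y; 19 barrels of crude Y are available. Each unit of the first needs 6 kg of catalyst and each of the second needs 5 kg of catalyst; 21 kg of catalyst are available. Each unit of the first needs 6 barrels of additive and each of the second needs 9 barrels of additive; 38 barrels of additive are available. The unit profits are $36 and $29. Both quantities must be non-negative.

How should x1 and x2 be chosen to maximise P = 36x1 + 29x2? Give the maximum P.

Vertices and P = 36x1 + 29x2:
  (0, 0) → P = 0
  (0, 21/5) → P = 609/5
  (19/7, 0) → P = 684/7
  (1, 3) → P = 123

x1 = 1, x2 = 3, maximum P = 123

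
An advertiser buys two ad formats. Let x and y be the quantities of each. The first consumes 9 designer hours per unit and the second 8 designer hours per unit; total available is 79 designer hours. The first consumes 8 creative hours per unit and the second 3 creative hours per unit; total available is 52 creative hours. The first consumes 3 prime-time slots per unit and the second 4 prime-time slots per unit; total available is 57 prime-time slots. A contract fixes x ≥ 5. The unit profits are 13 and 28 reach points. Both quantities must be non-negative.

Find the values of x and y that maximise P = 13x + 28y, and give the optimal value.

Feasible corners and P = 13x + 28y:
  (13/2, 0) → P = 169/2
  (5, 0) → P = 65
  (5, 4) → P = 177

x = 5, y = 4, maximum P = 177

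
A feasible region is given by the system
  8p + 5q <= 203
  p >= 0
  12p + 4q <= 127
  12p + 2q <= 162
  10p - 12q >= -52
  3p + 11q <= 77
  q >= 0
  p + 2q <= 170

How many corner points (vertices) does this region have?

5

Of the 28 pairwise boundary intersections, those satisfying every inequality are:
  (0, 13/3)
  (0, 0)
  (363/40, 181/40)
  (127/12, 0)
  (176/73, 463/73)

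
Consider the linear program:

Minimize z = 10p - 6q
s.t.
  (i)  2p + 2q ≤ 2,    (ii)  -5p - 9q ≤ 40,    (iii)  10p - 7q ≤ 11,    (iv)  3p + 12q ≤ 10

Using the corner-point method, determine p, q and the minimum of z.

Extreme points and z = 10p - 6q:
  (18/17, -1/17) → z = 186/17
  (2/9, 7/9) → z = -22/9
  (-181/125, -91/25) → z = 184/25
  (-190/11, 170/33) → z = -2240/11

The binding constraints are -5p - 9q = 40 and 3p + 12q = 10.
Solving simultaneously gives p = -190/11, q = 170/33.

p = -190/11, q = 170/33, minimum z = -2240/11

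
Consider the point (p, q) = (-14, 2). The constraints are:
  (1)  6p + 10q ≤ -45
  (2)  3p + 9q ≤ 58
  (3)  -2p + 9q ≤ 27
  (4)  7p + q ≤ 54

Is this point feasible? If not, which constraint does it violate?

Constraint (3): -2p + 9q = 46, which is not ≤ 27. All other constraints are satisfied.

not feasible — violates (3)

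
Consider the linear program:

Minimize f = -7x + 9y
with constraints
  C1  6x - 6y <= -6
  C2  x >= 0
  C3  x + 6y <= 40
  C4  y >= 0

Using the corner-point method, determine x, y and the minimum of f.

x = 0, y = 1, minimum f = 9

Vertices and f = -7x + 9y:
  (0, 1) → f = 9
  (34/7, 41/7) → f = 131/7
  (0, 20/3) → f = 60

At the optimal vertex, 6x - 6y = -6 and x = 0.
Solving simultaneously gives x = 0, y = 1.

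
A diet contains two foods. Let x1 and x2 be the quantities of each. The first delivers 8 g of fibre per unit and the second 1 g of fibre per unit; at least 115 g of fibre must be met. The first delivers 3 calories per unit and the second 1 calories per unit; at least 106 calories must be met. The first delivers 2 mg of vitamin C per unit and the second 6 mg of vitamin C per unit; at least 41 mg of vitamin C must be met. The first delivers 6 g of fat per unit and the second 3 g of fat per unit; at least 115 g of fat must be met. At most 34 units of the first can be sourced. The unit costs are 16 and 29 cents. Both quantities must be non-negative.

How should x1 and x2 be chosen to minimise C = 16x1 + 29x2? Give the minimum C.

x1 = 34, x2 = 4, minimum C = 660

Extreme points and C = 16x1 + 29x2:
  (0, 115) → C = 3335
  (9/5, 503/5) → C = 14731/5
  (34, 4) → C = 660
The feasible region is unbounded (it extends along (0, 1)), but C strictly increases along every unbounded feasible direction, so there is no improving ray and the minimum is attained at a vertex.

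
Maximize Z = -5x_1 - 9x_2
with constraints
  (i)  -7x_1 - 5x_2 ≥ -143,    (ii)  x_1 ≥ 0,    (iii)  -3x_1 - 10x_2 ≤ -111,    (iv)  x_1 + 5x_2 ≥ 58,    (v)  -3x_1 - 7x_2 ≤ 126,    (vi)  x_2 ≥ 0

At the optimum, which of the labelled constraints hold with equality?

Extreme points and Z = -5x_1 - 9x_2:
  (0, 143/5) → Z = -1287/5
  (85/6, 263/30) → Z = -2246/15
  (0, 58/5) → Z = -522/5

The maximum is at (0, 58/5). Substituting into each constraint, equality holds for (ii) and (iv); the remaining constraints have slack.

(ii) and (iv)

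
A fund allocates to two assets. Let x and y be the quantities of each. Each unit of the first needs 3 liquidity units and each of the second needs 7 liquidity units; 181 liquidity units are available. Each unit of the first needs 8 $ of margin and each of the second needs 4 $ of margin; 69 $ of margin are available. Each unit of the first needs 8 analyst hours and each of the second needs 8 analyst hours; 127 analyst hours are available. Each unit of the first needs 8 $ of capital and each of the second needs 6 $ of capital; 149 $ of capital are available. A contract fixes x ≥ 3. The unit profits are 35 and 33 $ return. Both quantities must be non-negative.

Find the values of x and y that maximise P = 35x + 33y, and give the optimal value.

Feasible corners and P = 35x + 33y:
  (69/8, 0) → P = 2415/8
  (3, 0) → P = 105
  (3, 45/4) → P = 1905/4

The optimum lies where 8x + 4y = 69 and x = 3.
Solving simultaneously gives x = 3, y = 45/4.

x = 3, y = 45/4, maximum P = 1905/4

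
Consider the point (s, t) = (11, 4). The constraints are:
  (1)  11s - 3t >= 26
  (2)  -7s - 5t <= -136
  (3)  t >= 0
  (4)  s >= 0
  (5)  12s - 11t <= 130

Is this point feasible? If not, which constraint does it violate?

not feasible — violates (2)

Constraint (2): -7s - 5t = -97, which is not ≤ -136. All other constraints are satisfied.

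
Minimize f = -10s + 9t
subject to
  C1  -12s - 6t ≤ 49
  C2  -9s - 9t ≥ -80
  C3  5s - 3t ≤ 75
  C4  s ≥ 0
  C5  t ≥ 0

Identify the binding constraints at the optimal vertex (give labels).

Feasible corners and f = -10s + 9t:
  (0, 80/9) → f = 80
  (80/9, 0) → f = -800/9
  (0, 0) → f = 0

The minimum is at (80/9, 0). Substituting into each constraint, equality holds for C2 and C5; the remaining constraints have slack.

C2 and C5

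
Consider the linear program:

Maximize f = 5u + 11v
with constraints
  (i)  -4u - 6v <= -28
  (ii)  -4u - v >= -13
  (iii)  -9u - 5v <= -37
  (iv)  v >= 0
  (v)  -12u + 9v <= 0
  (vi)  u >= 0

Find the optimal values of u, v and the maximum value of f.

u = 39/16, v = 13/4, maximum f = 767/16

Corner points and f = 5u + 11v:
  (5/2, 3) → f = 91/2
  (41/17, 52/17) → f = 777/17
  (39/16, 13/4) → f = 767/16
  (111/47, 148/47) → f = 2183/47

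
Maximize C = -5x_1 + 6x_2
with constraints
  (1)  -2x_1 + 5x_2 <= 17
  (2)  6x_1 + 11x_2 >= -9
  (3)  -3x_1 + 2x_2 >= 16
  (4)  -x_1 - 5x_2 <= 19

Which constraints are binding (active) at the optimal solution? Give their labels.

Corner points and C = -5x_1 + 6x_2:
  (-58/13, 21/13) → C = 32
  (-46/11, 19/11) → C = 344/11
  (-194/45, 23/15) → C = 1384/45

The maximum is at (-58/13, 21/13). Substituting into each constraint, equality holds for (1) and (2); the remaining constraints have slack.

(1) and (2)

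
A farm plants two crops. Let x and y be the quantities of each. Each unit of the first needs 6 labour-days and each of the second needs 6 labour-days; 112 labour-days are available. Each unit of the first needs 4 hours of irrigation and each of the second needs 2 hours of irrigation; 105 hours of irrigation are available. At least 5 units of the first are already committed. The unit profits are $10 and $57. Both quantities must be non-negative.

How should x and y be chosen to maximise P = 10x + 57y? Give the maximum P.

x = 5, y = 41/3, maximum P = 829

Feasible corners and P = 10x + 57y:
  (56/3, 0) → P = 560/3
  (5, 0) → P = 50
  (5, 41/3) → P = 829

The optimum lies where 6x + 6y = 112 and x = 5.
Solving simultaneously gives x = 5, y = 41/3.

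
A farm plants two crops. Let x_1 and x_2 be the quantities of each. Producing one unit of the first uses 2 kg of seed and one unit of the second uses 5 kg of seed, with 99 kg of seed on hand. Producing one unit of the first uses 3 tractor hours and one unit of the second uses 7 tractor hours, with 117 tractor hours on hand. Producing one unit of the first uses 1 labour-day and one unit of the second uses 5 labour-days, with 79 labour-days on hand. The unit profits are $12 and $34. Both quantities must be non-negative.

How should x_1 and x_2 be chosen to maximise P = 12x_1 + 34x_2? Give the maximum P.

x_1 = 4, x_2 = 15, maximum P = 558

Feasible corners and P = 12x_1 + 34x_2:
  (0, 0) → P = 0
  (0, 79/5) → P = 2686/5
  (39, 0) → P = 468
  (4, 15) → P = 558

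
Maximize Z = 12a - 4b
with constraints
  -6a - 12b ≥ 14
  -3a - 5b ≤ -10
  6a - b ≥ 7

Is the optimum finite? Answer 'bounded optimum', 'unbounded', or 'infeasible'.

From the feasible point (95/3, -17), moving in the direction (12, -6) keeps every constraint satisfied while Z increases without bound.

unbounded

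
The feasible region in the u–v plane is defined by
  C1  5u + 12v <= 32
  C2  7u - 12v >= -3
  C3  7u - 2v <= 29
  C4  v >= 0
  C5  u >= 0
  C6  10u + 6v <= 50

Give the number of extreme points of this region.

Intersecting each pair of boundary lines and keeping only the points that satisfy every inequality leaves:
  (29/12, 239/144)
  (206/47, 79/94)
  (0, 1/4)
  (29/7, 0)
  (0, 0)

5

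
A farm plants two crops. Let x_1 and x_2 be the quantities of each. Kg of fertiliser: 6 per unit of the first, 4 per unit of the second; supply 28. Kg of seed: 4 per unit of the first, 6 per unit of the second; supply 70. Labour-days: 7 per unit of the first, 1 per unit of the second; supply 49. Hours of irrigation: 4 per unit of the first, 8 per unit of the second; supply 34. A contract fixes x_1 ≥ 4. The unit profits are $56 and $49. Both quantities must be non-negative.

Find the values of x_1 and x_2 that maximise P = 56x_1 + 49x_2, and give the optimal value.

x_1 = 4, x_2 = 1, maximum P = 273

Corner points and P = 56x_1 + 49x_2:
  (14/3, 0) → P = 784/3
  (4, 0) → P = 224
  (4, 1) → P = 273

The binding constraints are 6x_1 + 4x_2 = 28 and x_1 = 4.
Solving simultaneously gives x_1 = 4, x_2 = 1.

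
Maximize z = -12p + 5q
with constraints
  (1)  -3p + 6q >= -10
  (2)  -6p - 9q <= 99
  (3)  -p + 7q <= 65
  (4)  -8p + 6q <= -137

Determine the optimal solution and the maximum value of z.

Extreme points and z = -12p + 5q:
  (92/3, 41/3) → z = -899/3
  (127/5, 331/30) → z = -7489/30
  (1349/50, 657/50) → z = -12903/50

p = 127/5, q = 331/30, maximum z = -7489/30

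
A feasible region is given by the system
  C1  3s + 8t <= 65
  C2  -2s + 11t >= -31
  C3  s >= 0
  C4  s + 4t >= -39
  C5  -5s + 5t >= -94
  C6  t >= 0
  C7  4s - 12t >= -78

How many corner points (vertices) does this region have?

6

The feasible vertices (each the meet of two boundaries and inside every other half-plane) are:
  (1077/55, 43/55)
  (39/17, 247/34)
  (293/15, 11/15)
  (31/2, 0)
  (0, 0)
  (0, 13/2)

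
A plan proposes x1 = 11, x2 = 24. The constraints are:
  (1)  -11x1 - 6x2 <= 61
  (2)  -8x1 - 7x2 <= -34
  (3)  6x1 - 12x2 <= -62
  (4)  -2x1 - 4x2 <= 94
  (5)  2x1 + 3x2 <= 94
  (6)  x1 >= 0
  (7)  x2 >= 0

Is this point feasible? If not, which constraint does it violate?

(1): -265 ≤ 61 ✓
(2): -256 ≤ -34 ✓
(3): -222 ≤ -62 ✓
(4): -118 ≤ 94 ✓
(5): 94 ≤ 94 ✓
(6): 11 ≥ 0 ✓
(7): 24 ≥ 0 ✓

feasible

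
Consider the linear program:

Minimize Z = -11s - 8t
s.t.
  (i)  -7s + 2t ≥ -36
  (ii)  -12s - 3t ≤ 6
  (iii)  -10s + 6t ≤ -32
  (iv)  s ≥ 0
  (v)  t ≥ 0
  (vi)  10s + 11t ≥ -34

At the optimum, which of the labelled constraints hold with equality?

(i) and (iii)

Feasible corners and Z = -11s - 8t:
  (76/11, 68/11) → Z = -1380/11
  (36/7, 0) → Z = -396/7
  (16/5, 0) → Z = -176/5

The minimum is at (76/11, 68/11). Substituting into each constraint, equality holds for (i) and (iii); the remaining constraints have slack.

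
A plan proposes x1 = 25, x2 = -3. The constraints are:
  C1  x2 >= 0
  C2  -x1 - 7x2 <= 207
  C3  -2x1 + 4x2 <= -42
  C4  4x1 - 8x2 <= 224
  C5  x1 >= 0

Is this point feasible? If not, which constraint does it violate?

Constraint C1: x2 = -3, which is not ≥ 0. All other constraints are satisfied.

not feasible — violates C1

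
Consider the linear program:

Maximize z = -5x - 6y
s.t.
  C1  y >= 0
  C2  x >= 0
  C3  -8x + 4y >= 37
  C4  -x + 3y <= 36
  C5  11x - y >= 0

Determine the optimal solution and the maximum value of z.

Corner points and z = -5x - 6y:
  (33/20, 251/20) → z = -1671/20
  (37/36, 407/36) → z = -2627/36
  (9/8, 99/8) → z = -639/8

x = 37/36, y = 407/36, maximum z = -2627/36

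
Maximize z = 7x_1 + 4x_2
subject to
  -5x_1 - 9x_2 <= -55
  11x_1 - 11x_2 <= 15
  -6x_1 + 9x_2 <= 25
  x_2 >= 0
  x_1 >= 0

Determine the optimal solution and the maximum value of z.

The optimum lies where 11x_1 - 11x_2 = 15 and -6x_1 + 9x_2 = 25.
Solving simultaneously gives x_1 = 410/33, x_2 = 365/33.

x_1 = 410/33, x_2 = 365/33, maximum z = 4330/33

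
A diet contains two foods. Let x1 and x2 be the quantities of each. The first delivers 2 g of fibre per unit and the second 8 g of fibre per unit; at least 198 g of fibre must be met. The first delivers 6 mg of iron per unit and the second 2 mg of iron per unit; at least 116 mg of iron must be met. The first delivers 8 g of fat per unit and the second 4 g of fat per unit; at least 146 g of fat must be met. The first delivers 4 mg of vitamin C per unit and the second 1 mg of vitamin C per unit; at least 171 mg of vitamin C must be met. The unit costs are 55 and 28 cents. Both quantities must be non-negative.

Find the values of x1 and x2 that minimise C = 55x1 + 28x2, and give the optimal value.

Extreme points and C = 55x1 + 28x2:
  (0, 171) → C = 4788
  (99, 0) → C = 5445
  (39, 15) → C = 2565
The feasible region is unbounded (it extends along (0, 1), (1, 0)), but C strictly increases along every unbounded feasible direction, so there is no improving ray and the minimum is attained at a vertex.

x1 = 39, x2 = 15, minimum C = 2565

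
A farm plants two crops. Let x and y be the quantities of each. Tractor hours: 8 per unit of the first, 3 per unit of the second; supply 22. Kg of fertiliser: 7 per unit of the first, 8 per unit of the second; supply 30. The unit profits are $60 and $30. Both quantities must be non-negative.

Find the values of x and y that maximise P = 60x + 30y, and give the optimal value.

Corner points and P = 60x + 30y:
  (0, 0) → P = 0
  (0, 15/4) → P = 225/2
  (11/4, 0) → P = 165
  (2, 2) → P = 180

x = 2, y = 2, maximum P = 180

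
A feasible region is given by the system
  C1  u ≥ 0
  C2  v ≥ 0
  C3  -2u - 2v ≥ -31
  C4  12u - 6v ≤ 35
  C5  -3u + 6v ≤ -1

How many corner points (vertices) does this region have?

3

Pairwise boundary intersections that survive every other constraint:
  (35/12, 0)
  (1/3, 0)
  (34/9, 31/18)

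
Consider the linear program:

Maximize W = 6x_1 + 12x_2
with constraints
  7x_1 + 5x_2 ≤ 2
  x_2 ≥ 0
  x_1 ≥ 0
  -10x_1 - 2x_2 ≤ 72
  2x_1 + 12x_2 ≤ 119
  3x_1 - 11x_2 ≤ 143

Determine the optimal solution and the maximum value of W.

x_1 = 0, x_2 = 2/5, maximum W = 24/5

Feasible corners and W = 6x_1 + 12x_2:
  (2/7, 0) → W = 12/7
  (0, 2/5) → W = 24/5
  (0, 0) → W = 0

At the optimal vertex, 7x_1 + 5x_2 = 2 and x_1 = 0.
Solving simultaneously gives x_1 = 0, x_2 = 2/5.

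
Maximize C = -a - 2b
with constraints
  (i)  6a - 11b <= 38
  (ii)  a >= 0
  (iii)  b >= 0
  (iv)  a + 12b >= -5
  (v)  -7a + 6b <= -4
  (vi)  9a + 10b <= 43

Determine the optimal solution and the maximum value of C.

Feasible corners and C = -a - 2b:
  (4/7, 0) → C = -4/7
  (43/9, 0) → C = -43/9
  (149/62, 265/124) → C = -207/31

a = 4/7, b = 0, maximum C = -4/7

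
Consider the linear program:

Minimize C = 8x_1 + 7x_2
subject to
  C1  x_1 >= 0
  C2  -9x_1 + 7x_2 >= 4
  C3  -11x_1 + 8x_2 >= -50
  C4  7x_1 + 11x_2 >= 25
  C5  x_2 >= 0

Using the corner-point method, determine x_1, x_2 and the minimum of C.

x_1 = 0, x_2 = 25/11, minimum C = 175/11

Corner points and C = 8x_1 + 7x_2:
  (0, 25/11) → C = 175/11
  (382/5, 494/5) → C = 6514/5
  (131/148, 253/148) → C = 2819/148
The feasible region is unbounded (it extends along (0, 1), (8, 11)), but C strictly increases along every unbounded feasible direction, so there is no improving ray and the minimum is attained at a vertex.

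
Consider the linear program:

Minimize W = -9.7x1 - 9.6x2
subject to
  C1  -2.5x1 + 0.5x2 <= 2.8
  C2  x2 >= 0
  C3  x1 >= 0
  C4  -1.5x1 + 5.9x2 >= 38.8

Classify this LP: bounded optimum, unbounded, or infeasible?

From the feasible point (36/175, 232/35), moving in the direction (0.5, 2.5) keeps every constraint satisfied while W decreases without bound.

unbounded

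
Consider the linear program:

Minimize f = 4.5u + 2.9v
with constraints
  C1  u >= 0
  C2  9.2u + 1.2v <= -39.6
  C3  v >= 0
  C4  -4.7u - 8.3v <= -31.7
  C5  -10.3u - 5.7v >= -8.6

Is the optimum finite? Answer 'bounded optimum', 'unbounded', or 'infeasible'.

The boundaries 9.2u + 1.2v = -39.6 and -4.7u - 8.3v = -31.7 meet at (-1146/221, 1493/221), but that point violates u ≥ 0. Every candidate vertex is excluded by some other constraint, so the feasible region is empty.

infeasible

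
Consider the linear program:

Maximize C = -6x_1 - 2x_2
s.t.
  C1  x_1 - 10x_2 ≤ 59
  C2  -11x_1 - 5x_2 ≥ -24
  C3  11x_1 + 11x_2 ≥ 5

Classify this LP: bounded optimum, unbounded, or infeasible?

unbounded

From the feasible point (239/66, -19/6), moving in the direction (-11, 11) keeps every constraint satisfied while C increases without bound.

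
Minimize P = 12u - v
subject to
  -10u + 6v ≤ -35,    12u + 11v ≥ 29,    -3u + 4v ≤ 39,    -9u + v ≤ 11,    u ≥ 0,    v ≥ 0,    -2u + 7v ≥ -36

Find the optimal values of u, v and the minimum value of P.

u = 7/2, v = 0, minimum P = 42

Vertices and P = 12u - v:
  (17, 45/2) → P = 363/2
  (7/2, 0) → P = 42
  (18, 0) → P = 216
The feasible region is unbounded (it extends along (4, 3), (7, 2)), but P strictly increases along every unbounded feasible direction, so there is no improving ray and the minimum is attained at a vertex.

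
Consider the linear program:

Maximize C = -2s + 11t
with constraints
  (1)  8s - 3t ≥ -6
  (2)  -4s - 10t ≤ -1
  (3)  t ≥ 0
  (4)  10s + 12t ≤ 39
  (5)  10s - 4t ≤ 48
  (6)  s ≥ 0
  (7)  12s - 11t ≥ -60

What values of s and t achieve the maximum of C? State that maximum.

At the optimal vertex, 8s - 3t = -6 and 10s + 12t = 39.
Solving simultaneously gives s = 5/14, t = 62/21.

s = 5/14, t = 62/21, maximum C = 667/21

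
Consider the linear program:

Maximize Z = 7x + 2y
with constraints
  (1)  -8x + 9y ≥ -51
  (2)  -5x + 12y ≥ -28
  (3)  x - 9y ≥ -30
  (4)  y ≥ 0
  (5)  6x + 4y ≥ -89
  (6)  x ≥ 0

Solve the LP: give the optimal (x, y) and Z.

x = 81/7, y = 97/21, maximum Z = 1895/21

The optimum lies where -8x + 9y = -51 and x - 9y = -30.
Solving simultaneously gives x = 81/7, y = 97/21.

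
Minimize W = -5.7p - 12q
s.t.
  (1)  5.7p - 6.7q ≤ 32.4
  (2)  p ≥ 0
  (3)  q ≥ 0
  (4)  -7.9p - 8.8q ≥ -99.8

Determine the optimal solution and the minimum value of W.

p = 0, q = 499/44, minimum W = -1497/11

Corner points and W = -5.7p - 12q:
  (108/19, 0) → W = -162/5
  (95378/10309, 31290/10309) → W = -4595673/51545
  (0, 0) → W = 0
  (0, 499/44) → W = -1497/11

The binding constraints are p = 0 and -7.9p - 8.8q = -99.8.
Solving simultaneously gives p = 0, q = 499/44.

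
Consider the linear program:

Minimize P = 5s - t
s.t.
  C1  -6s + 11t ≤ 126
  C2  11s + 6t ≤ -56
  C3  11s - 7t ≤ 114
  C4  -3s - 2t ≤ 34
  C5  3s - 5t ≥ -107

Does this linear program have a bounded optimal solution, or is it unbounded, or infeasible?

Vertices and P = 5s - t:
  (-1372/157, 1050/157) → P = -7910/157
  (-626/45, 58/15) → P = -3304/45
  (292/143, -170/13) → P = 3330/143
  (-10/43, -716/43) → P = 666/43
The feasible region has finitely many vertices and no improving ray; the minimum is -3304/45 at (-626/45, 58/15).

bounded optimum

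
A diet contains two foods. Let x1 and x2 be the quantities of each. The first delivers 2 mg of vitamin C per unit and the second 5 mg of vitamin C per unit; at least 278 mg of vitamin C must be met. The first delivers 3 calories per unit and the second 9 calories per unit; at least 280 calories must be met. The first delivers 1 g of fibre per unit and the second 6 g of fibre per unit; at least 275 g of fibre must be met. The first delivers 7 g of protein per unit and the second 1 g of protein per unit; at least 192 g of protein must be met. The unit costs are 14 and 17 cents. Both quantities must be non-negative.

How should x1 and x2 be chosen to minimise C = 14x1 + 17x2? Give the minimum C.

x1 = 62/3, x2 = 142/3, minimum C = 1094

Corner points and C = 14x1 + 17x2:
  (0, 192) → C = 3264
  (275, 0) → C = 3850
  (293/7, 272/7) → C = 8726/7
  (62/3, 142/3) → C = 1094
The feasible region is unbounded (it extends along (0, 1), (1, 0)), but C strictly increases along every unbounded feasible direction, so there is no improving ray and the minimum is attained at a vertex.

The binding constraints are 2x1 + 5x2 = 278 and 7x1 + x2 = 192.
Solving simultaneously gives x1 = 62/3, x2 = 142/3.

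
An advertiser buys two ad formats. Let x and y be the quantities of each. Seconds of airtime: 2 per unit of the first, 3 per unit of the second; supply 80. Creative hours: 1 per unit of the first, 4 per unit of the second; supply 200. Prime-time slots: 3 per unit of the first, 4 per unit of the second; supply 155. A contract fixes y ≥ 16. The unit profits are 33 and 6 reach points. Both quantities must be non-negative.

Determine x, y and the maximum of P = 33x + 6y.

x = 16, y = 16, maximum P = 624

Vertices and P = 33x + 6y:
  (0, 80/3) → P = 160
  (0, 16) → P = 96
  (16, 16) → P = 624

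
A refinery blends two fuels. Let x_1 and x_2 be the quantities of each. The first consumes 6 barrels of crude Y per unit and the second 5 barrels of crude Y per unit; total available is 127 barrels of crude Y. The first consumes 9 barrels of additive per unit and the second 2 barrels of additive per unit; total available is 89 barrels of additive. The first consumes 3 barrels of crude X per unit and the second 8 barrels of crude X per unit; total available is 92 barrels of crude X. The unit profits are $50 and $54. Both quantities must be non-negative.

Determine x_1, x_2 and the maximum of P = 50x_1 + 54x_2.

The optimum lies where 9x_1 + 2x_2 = 89 and 3x_1 + 8x_2 = 92.
Solving simultaneously gives x_1 = 8, x_2 = 17/2.

x_1 = 8, x_2 = 17/2, maximum P = 859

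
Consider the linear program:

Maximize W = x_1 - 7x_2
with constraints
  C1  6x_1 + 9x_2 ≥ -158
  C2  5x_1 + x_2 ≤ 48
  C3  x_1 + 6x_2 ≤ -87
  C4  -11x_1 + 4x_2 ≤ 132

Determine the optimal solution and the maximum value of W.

x_1 = 590/39, x_2 = -1078/39, maximum W = 2712/13

Feasible corners and W = x_1 - 7x_2:
  (590/39, -1078/39) → W = 2712/13
  (-55/9, -364/27) → W = 2383/27
  (375/29, -483/29) → W = 3756/29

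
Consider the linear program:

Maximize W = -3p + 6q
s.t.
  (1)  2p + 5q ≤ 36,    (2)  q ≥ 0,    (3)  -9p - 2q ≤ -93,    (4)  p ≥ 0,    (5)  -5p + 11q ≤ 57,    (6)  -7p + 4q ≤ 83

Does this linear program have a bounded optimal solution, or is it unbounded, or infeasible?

Extreme points and W = -3p + 6q:
  (18, 0) → W = -54
  (393/41, 138/41) → W = -351/41
  (31/3, 0) → W = -31
The feasible region has finitely many vertices and no improving ray; the maximum is -351/41 at (393/41, 138/41).

bounded optimum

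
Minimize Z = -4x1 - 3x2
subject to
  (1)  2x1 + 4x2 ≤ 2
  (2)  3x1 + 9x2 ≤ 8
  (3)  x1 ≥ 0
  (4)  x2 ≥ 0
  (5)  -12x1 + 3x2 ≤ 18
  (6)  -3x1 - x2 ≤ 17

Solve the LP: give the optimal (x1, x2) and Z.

The binding constraints are 2x1 + 4x2 = 2 and x2 = 0.
Solving simultaneously gives x1 = 1, x2 = 0.

x1 = 1, x2 = 0, minimum Z = -4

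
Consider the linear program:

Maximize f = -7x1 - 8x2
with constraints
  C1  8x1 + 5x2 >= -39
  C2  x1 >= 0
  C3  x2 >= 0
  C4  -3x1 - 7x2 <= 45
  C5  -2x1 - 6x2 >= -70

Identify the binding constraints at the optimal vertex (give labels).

C2 and C3

Feasible corners and f = -7x1 - 8x2:
  (0, 0) → f = 0
  (0, 35/3) → f = -280/3
  (35, 0) → f = -245

The maximum is at (0, 0). Substituting into each constraint, equality holds for C2 and C3; the remaining constraints have slack.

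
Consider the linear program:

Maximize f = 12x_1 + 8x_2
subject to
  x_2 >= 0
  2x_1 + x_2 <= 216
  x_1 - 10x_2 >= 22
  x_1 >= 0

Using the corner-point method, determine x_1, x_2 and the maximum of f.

At the optimal vertex, 2x_1 + x_2 = 216 and x_1 - 10x_2 = 22.
Solving simultaneously gives x_1 = 2182/21, x_2 = 172/21.

x_1 = 2182/21, x_2 = 172/21, maximum f = 27560/21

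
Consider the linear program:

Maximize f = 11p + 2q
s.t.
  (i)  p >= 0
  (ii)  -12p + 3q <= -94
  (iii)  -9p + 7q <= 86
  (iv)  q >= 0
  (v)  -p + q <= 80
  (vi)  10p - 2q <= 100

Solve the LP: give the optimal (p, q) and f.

p = 218/13, q = 440/13, maximum f = 3278/13

Feasible corners and f = 11p + 2q:
  (916/57, 626/19) → f = 728/3
  (47/6, 0) → f = 517/6
  (218/13, 440/13) → f = 3278/13
  (10, 0) → f = 110

The optimum lies where -9p + 7q = 86 and 10p - 2q = 100.
Solving simultaneously gives p = 218/13, q = 440/13.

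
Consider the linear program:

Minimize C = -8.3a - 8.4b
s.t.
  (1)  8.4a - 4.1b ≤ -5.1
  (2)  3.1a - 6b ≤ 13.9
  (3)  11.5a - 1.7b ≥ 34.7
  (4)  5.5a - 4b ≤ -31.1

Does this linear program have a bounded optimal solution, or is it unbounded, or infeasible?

From the feasible point (10711/1105, 23319/1105), moving in the direction (1.7, 11.5) keeps every constraint satisfied while C decreases without bound.

unbounded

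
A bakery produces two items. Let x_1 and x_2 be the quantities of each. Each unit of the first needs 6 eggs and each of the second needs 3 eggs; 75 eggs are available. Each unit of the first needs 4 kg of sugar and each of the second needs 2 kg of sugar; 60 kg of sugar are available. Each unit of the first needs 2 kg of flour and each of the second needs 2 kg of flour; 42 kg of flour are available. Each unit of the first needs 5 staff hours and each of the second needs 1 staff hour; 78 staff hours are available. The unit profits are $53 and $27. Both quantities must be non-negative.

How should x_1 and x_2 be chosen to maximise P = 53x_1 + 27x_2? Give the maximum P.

x_1 = 4, x_2 = 17, maximum P = 671

Vertices and P = 53x_1 + 27x_2:
  (0, 0) → P = 0
  (0, 21) → P = 567
  (25/2, 0) → P = 1325/2
  (4, 17) → P = 671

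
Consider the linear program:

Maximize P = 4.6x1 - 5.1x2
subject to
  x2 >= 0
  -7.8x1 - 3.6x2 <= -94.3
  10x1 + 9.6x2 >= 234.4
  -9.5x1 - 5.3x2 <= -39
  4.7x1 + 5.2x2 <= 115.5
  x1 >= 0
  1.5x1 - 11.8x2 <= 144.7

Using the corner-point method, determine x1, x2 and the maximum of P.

Corner points and P = 4.6x1 - 5.1x2:
  (586/25, 0) → P = 13478/125
  (1155/47, 0) → P = 5313/47
  (16, 31/4) → P = 1363/40

The binding constraints are x2 = 0 and 4.7x1 + 5.2x2 = 115.5.
Solving simultaneously gives x1 = 1155/47, x2 = 0.

x1 = 1155/47, x2 = 0, maximum P = 5313/47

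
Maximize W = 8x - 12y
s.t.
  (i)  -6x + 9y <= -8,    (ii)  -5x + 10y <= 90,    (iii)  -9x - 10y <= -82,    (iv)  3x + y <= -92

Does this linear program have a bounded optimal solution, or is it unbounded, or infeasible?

The boundaries -6x + 9y = -8 and -5x + 10y = 90 meet at (178/3, 116/3), but that point violates 3x + y ≤ -92. Every candidate vertex is excluded by some other constraint, so the feasible region is empty.

infeasible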